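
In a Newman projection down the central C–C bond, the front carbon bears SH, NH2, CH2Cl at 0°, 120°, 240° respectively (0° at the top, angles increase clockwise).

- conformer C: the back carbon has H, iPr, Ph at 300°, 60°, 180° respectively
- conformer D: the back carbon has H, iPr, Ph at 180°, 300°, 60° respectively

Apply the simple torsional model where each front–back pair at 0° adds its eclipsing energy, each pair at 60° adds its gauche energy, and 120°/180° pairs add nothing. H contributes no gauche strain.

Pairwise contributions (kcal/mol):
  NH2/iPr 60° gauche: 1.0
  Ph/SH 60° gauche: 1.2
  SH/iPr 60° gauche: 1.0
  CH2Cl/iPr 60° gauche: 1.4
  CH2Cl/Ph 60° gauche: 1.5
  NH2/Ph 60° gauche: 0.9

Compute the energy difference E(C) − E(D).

C (staggered): SH–iPr gauche, NH2–iPr gauche, NH2–Ph gauche, CH2Cl–Ph gauche; 1.0 + 1.0 + 0.9 + 1.5 = 4.4 kcal/mol.
D (staggered): SH–iPr gauche, SH–Ph gauche, NH2–Ph gauche, CH2Cl–iPr gauche; 1.0 + 1.2 + 0.9 + 1.4 = 4.5 kcal/mol.
E(C) − E(D) = 4.4 − 4.5 = -0.1 kcal/mol.

-0.1 kcal/mol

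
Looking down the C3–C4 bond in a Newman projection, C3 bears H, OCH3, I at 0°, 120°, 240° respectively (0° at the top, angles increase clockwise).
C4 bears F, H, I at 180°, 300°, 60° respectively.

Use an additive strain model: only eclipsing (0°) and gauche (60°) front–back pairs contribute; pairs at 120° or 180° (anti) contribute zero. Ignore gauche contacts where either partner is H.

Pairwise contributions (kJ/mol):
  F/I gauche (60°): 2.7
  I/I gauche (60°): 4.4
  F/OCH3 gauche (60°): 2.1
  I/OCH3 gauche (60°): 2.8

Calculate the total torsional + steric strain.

7.6 kJ/mol

This conformer (staggered): OCH3(120°)/F(180°) gauche 2.1; OCH3(120°)/I(60°) gauche 2.8; I(240°)/F(180°) gauche 2.7 → 7.6 kJ/mol.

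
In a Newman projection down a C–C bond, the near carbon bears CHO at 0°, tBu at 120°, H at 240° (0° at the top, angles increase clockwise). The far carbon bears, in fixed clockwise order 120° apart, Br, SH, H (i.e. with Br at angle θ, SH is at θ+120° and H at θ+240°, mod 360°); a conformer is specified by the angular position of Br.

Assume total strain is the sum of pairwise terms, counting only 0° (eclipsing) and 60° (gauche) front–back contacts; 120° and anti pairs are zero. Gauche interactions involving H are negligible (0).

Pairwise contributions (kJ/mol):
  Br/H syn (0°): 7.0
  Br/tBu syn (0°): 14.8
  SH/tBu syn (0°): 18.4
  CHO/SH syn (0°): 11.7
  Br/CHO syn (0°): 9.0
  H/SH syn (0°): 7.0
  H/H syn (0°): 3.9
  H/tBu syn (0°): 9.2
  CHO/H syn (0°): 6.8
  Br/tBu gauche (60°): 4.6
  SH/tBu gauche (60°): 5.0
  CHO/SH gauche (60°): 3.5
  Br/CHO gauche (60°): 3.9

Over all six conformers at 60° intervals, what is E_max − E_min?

23.2 kJ/mol

Br at 0° (eclipsed): CHO–Br eclipsed, tBu–SH eclipsed, H–H eclipsed; 9.0 + 18.4 + 3.9 = 31.3 kJ/mol.
Br at 60° (staggered): CHO–Br gauche, tBu–Br gauche, tBu–SH gauche; 3.9 + 4.6 + 5.0 = 13.5 kJ/mol.
Br at 120° (eclipsed): CHO–H eclipsed, tBu–Br eclipsed, H–SH eclipsed; 6.8 + 14.8 + 7.0 = 28.6 kJ/mol.
Br at 180° (staggered): CHO–SH gauche, tBu–Br gauche; 3.5 + 4.6 = 8.1 kJ/mol.
Br at 240° (eclipsed): CHO–SH eclipsed, tBu–H eclipsed, H–Br eclipsed; 11.7 + 9.2 + 7.0 = 27.9 kJ/mol.
Br at 300° (staggered): CHO–Br gauche, CHO–SH gauche, tBu–SH gauche; 3.9 + 3.5 + 5.0 = 12.4 kJ/mol.
Max at 0° (31.3 kJ/mol), min at 180° (8.1 kJ/mol); barrier = 23.2 kJ/mol.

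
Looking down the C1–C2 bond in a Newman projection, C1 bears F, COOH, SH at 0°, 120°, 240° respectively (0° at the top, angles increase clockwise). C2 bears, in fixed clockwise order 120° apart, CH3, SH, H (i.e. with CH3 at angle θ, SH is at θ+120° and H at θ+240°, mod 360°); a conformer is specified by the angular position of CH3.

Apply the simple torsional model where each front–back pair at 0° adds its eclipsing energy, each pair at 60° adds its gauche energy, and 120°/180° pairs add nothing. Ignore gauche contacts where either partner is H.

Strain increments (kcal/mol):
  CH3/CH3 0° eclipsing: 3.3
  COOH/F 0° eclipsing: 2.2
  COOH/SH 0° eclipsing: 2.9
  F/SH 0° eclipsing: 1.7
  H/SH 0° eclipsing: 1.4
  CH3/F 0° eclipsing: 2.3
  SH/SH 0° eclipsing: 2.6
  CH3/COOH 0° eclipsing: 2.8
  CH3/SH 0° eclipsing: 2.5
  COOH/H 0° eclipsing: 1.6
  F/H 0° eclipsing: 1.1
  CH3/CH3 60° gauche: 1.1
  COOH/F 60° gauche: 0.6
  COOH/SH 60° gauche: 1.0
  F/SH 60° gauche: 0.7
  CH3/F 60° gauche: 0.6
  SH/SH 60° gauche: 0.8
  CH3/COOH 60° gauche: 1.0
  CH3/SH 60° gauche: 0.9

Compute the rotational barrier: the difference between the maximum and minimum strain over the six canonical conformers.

CH3 at 0° (eclipsed): F(0°)/CH3(0°) eclipsed 2.3; COOH(120°)/SH(120°) eclipsed 2.9; SH(240°)/H(240°) eclipsed 1.4 → 6.6 kcal/mol.
CH3 at 60° (staggered): F(0°)/CH3(60°) gauche 0.6; COOH(120°)/CH3(60°) gauche 1.0; COOH(120°)/SH(180°) gauche 1.0; SH(240°)/SH(180°) gauche 0.8 → 3.4 kcal/mol.
CH3 at 120° (eclipsed): F(0°)/H(0°) eclipsed 1.1; COOH(120°)/CH3(120°) eclipsed 2.8; SH(240°)/SH(240°) eclipsed 2.6 → 6.5 kcal/mol.
CH3 at 180° (staggered): F(0°)/SH(300°) gauche 0.7; COOH(120°)/CH3(180°) gauche 1.0; SH(240°)/CH3(180°) gauche 0.9; SH(240°)/SH(300°) gauche 0.8 → 3.4 kcal/mol.
CH3 at 240° (eclipsed): F(0°)/SH(0°) eclipsed 1.7; COOH(120°)/H(120°) eclipsed 1.6; SH(240°)/CH3(240°) eclipsed 2.5 → 5.8 kcal/mol.
CH3 at 300° (staggered): F(0°)/CH3(300°) gauche 0.6; F(0°)/SH(60°) gauche 0.7; COOH(120°)/SH(60°) gauche 1.0; SH(240°)/CH3(300°) gauche 0.9 → 3.2 kcal/mol.
Max at 0° (6.6 kcal/mol), min at 300° (3.2 kcal/mol); barrier = 3.4 kcal/mol.

3.4 kcal/mol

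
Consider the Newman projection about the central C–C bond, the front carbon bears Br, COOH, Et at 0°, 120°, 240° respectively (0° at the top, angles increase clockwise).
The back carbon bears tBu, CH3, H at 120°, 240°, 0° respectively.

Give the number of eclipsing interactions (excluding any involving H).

2

Non-H eclipsing pairs: COOH(120°)/tBu(120°); Et(240°)/CH3(240°) — 2 interactions.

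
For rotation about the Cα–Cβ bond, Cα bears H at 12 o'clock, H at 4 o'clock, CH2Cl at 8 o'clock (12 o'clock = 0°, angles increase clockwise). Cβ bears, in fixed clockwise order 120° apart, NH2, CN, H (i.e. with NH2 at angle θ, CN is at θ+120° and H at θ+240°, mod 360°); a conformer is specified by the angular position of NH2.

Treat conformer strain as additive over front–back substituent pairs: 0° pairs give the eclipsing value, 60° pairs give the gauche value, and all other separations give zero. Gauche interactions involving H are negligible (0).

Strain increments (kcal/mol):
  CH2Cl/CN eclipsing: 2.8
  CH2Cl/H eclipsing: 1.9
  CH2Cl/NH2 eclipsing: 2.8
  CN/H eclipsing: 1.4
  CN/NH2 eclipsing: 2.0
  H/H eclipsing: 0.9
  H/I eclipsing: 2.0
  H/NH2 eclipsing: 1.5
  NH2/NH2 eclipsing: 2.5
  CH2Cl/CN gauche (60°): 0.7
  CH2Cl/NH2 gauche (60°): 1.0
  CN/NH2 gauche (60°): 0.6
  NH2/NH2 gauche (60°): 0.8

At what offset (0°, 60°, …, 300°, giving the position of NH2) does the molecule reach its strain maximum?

NH2 at 0° is eclipsed. H at 0° is eclipsed with NH2 at 0° (1.5); H at 120° is eclipsed with CN at 120° (1.4); CH2Cl at 240° is eclipsed with H at 240° (1.9). Total 4.8 kcal/mol.
NH2 at 60° is staggered. CH2Cl at 240° is gauche with CN at 180° (0.7). Total 0.7 kcal/mol.
NH2 at 120° is eclipsed. H at 0° is eclipsed with H at 0° (0.9); H at 120° is eclipsed with NH2 at 120° (1.5); CH2Cl at 240° is eclipsed with CN at 240° (2.8). Total 5.2 kcal/mol.
NH2 at 180° is staggered. CH2Cl at 240° is gauche with NH2 at 180° (1.0); CH2Cl at 240° is gauche with CN at 300° (0.7). Total 1.7 kcal/mol.
NH2 at 240° is eclipsed. H at 0° is eclipsed with CN at 0° (1.4); H at 120° is eclipsed with H at 120° (0.9); CH2Cl at 240° is eclipsed with NH2 at 240° (2.8). Total 5.1 kcal/mol.
NH2 at 300° is staggered. CH2Cl at 240° is gauche with NH2 at 300° (1.0). Total 1.0 kcal/mol.
The maximum (5.2 kcal/mol) occurs with NH2 at 120°.

120°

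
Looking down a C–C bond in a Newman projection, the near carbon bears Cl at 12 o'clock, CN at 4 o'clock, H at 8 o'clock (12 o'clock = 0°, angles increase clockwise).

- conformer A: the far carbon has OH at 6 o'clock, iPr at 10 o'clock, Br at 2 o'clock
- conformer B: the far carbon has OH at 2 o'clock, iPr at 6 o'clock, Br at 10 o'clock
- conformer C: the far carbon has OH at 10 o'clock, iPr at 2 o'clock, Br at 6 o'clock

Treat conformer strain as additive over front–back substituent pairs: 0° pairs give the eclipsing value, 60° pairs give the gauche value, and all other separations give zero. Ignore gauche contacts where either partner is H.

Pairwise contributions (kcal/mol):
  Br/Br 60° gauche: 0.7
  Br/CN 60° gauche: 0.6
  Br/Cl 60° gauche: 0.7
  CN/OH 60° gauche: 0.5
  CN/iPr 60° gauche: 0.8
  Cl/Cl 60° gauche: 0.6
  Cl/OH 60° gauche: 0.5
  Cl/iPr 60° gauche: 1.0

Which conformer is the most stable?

A is staggered. Cl at 0° is gauche with iPr at 300° (1.0); Cl at 0° is gauche with Br at 60° (0.7); CN at 120° is gauche with OH at 180° (0.5); CN at 120° is gauche with Br at 60° (0.6). Total 2.8 kcal/mol.
B is staggered. Cl at 0° is gauche with OH at 60° (0.5); Cl at 0° is gauche with Br at 300° (0.7); CN at 120° is gauche with OH at 60° (0.5); CN at 120° is gauche with iPr at 180° (0.8). Total 2.5 kcal/mol.
C is staggered. Cl at 0° is gauche with OH at 300° (0.5); Cl at 0° is gauche with iPr at 60° (1.0); CN at 120° is gauche with iPr at 60° (0.8); CN at 120° is gauche with Br at 180° (0.6). Total 2.9 kcal/mol.
B has the lowest total (2.5 kcal/mol).

B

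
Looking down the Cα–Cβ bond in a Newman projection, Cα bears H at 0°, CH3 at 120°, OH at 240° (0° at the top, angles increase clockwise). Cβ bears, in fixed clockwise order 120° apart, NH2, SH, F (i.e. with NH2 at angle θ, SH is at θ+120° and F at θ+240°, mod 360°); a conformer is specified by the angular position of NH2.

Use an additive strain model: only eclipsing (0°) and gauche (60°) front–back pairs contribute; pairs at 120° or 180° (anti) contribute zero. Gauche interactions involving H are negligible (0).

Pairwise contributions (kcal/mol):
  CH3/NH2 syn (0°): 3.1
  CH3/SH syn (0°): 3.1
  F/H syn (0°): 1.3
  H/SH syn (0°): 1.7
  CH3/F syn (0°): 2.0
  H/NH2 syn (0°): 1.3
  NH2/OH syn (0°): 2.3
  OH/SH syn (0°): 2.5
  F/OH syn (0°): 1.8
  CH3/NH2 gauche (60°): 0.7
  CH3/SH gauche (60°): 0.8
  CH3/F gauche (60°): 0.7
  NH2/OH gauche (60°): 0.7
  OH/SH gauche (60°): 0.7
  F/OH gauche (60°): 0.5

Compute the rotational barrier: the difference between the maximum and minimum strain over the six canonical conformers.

NH2 at 0° (eclipsed): H(0°)/NH2(0°) eclipsed 1.3; CH3(120°)/SH(120°) eclipsed 3.1; OH(240°)/F(240°) eclipsed 1.8 → 6.2 kcal/mol.
NH2 at 60° (staggered): CH3(120°)/NH2(60°) gauche 0.7; CH3(120°)/SH(180°) gauche 0.8; OH(240°)/SH(180°) gauche 0.7; OH(240°)/F(300°) gauche 0.5 → 2.7 kcal/mol.
NH2 at 120° (eclipsed): H(0°)/F(0°) eclipsed 1.3; CH3(120°)/NH2(120°) eclipsed 3.1; OH(240°)/SH(240°) eclipsed 2.5 → 6.9 kcal/mol.
NH2 at 180° (staggered): CH3(120°)/NH2(180°) gauche 0.7; CH3(120°)/F(60°) gauche 0.7; OH(240°)/NH2(180°) gauche 0.7; OH(240°)/SH(300°) gauche 0.7 → 2.8 kcal/mol.
NH2 at 240° (eclipsed): H(0°)/SH(0°) eclipsed 1.7; CH3(120°)/F(120°) eclipsed 2.0; OH(240°)/NH2(240°) eclipsed 2.3 → 6.0 kcal/mol.
NH2 at 300° (staggered): CH3(120°)/SH(60°) gauche 0.8; CH3(120°)/F(180°) gauche 0.7; OH(240°)/NH2(300°) gauche 0.7; OH(240°)/F(180°) gauche 0.5 → 2.7 kcal/mol.
Max at 120° (6.9 kcal/mol), min at 60° (2.7 kcal/mol); barrier = 4.2 kcal/mol.

4.2 kcal/mol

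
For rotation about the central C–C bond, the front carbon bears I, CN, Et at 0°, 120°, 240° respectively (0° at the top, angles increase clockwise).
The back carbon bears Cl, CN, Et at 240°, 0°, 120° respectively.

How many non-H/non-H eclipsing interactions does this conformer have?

Non-H eclipsing pairs: I(0°)/CN(0°); CN(120°)/Et(120°); Et(240°)/Cl(240°) — 3 interactions.

3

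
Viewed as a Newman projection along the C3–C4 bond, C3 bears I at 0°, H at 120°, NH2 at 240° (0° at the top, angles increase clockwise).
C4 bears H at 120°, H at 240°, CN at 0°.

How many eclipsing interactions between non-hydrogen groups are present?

Non-H eclipsing pairs: I(0°)/CN(0°) — 1 interaction.

1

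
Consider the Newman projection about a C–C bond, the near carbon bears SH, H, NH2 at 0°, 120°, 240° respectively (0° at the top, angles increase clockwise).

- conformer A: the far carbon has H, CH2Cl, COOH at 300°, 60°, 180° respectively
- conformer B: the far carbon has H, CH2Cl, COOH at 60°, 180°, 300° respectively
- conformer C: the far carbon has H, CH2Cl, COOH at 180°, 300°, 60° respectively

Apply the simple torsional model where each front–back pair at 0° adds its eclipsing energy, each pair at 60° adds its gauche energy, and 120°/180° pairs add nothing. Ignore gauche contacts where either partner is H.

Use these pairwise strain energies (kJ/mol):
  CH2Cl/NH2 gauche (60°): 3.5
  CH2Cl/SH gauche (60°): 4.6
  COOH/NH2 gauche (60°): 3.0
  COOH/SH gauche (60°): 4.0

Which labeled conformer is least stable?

A is staggered. SH at 0° is gauche with CH2Cl at 60° (4.6); NH2 at 240° is gauche with COOH at 180° (3.0). Total 7.6 kJ/mol.
B is staggered. SH at 0° is gauche with COOH at 300° (4.0); NH2 at 240° is gauche with CH2Cl at 180° (3.5); NH2 at 240° is gauche with COOH at 300° (3.0). Total 10.5 kJ/mol.
C is staggered. SH at 0° is gauche with CH2Cl at 300° (4.6); SH at 0° is gauche with COOH at 60° (4.0); NH2 at 240° is gauche with CH2Cl at 300° (3.5). Total 12.1 kJ/mol.
C has the highest total (12.1 kJ/mol).

C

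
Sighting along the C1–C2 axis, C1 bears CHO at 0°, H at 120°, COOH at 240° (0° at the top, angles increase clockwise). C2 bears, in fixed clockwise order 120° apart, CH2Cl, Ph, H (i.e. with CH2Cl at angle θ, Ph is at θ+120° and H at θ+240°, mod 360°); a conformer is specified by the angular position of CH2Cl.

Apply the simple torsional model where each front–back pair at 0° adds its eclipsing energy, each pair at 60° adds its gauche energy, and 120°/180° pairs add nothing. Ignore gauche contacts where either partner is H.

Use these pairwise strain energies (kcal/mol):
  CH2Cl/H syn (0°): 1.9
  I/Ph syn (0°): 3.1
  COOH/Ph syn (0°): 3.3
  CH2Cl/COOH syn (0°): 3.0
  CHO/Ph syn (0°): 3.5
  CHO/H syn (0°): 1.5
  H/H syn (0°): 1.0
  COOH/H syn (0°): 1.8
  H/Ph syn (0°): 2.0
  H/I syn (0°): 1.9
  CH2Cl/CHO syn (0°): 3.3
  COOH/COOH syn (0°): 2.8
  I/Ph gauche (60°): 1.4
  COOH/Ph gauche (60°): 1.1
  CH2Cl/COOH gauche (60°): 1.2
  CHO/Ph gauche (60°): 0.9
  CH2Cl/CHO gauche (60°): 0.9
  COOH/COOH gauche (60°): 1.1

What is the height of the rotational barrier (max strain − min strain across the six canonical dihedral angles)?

5.5 kcal/mol

CH2Cl at 0° (eclipsed): CHO(0°)/CH2Cl(0°) eclipsed 3.3; H(120°)/Ph(120°) eclipsed 2.0; COOH(240°)/H(240°) eclipsed 1.8 → 7.1 kcal/mol.
CH2Cl at 60° (staggered): CHO(0°)/CH2Cl(60°) gauche 0.9; COOH(240°)/Ph(180°) gauche 1.1 → 2.0 kcal/mol.
CH2Cl at 120° (eclipsed): CHO(0°)/H(0°) eclipsed 1.5; H(120°)/CH2Cl(120°) eclipsed 1.9; COOH(240°)/Ph(240°) eclipsed 3.3 → 6.7 kcal/mol.
CH2Cl at 180° (staggered): CHO(0°)/Ph(300°) gauche 0.9; COOH(240°)/CH2Cl(180°) gauche 1.2; COOH(240°)/Ph(300°) gauche 1.1 → 3.2 kcal/mol.
CH2Cl at 240° (eclipsed): CHO(0°)/Ph(0°) eclipsed 3.5; H(120°)/H(120°) eclipsed 1.0; COOH(240°)/CH2Cl(240°) eclipsed 3.0 → 7.5 kcal/mol.
CH2Cl at 300° (staggered): CHO(0°)/CH2Cl(300°) gauche 0.9; CHO(0°)/Ph(60°) gauche 0.9; COOH(240°)/CH2Cl(300°) gauche 1.2 → 3.0 kcal/mol.
Max at 240° (7.5 kcal/mol), min at 60° (2.0 kcal/mol); barrier = 5.5 kcal/mol.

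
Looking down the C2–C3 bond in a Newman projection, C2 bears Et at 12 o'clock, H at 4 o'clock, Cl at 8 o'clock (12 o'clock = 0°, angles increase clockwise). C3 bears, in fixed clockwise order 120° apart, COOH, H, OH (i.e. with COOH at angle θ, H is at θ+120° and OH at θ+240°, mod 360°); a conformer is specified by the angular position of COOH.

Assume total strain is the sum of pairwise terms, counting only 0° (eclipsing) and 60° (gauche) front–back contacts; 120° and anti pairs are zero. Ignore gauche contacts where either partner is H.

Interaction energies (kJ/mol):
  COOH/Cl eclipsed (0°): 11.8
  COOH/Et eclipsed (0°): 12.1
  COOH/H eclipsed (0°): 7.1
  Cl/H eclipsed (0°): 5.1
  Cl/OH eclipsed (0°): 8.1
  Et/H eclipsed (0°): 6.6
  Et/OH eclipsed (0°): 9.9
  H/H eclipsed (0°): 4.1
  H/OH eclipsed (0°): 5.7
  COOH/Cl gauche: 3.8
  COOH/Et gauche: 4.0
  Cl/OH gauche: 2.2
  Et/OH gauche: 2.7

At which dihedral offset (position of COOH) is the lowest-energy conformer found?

180°

COOH at 0° (eclipsed): Et–COOH eclipsed, H–H eclipsed, Cl–OH eclipsed; 12.1 + 4.1 + 8.1 = 24.3 kJ/mol.
COOH at 60° (staggered): Et–COOH gauche, Et–OH gauche, Cl–OH gauche; 4.0 + 2.7 + 2.2 = 8.9 kJ/mol.
COOH at 120° (eclipsed): Et–OH eclipsed, H–COOH eclipsed, Cl–H eclipsed; 9.9 + 7.1 + 5.1 = 22.1 kJ/mol.
COOH at 180° (staggered): Et–OH gauche, Cl–COOH gauche; 2.7 + 3.8 = 6.5 kJ/mol.
COOH at 240° (eclipsed): Et–H eclipsed, H–OH eclipsed, Cl–COOH eclipsed; 6.6 + 5.7 + 11.8 = 24.1 kJ/mol.
COOH at 300° (staggered): Et–COOH gauche, Cl–COOH gauche, Cl–OH gauche; 4.0 + 3.8 + 2.2 = 10.0 kJ/mol.
The minimum (6.5 kJ/mol) occurs with COOH at 180°.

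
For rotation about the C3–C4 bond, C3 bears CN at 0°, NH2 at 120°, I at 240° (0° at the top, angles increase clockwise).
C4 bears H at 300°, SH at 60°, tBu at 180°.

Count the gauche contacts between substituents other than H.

Non-H gauche pairs: CN(0°)/SH(60°); NH2(120°)/SH(60°); NH2(120°)/tBu(180°); I(240°)/tBu(180°) — 4 interactions.

4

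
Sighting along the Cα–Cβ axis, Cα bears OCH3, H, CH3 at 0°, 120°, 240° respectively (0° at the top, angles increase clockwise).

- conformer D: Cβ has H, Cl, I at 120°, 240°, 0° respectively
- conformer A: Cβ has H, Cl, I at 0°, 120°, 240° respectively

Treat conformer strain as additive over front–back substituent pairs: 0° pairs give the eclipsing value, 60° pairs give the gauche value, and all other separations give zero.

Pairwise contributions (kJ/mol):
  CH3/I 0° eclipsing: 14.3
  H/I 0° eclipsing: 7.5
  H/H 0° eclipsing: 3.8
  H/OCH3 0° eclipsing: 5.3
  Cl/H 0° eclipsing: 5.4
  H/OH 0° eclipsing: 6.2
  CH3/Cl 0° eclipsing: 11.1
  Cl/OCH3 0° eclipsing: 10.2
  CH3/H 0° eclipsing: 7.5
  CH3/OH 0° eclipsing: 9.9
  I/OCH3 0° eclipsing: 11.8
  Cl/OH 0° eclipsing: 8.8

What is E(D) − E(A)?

D is eclipsed. OCH3 at 0° is eclipsed with I at 0° (11.8); H at 120° is eclipsed with H at 120° (3.8); CH3 at 240° is eclipsed with Cl at 240° (11.1). Total 26.7 kJ/mol.
A is eclipsed. OCH3 at 0° is eclipsed with H at 0° (5.3); H at 120° is eclipsed with Cl at 120° (5.4); CH3 at 240° is eclipsed with I at 240° (14.3). Total 25.0 kJ/mol.
E(D) − E(A) = 26.7 − 25.0 = +1.7 kJ/mol.

+1.7 kJ/mol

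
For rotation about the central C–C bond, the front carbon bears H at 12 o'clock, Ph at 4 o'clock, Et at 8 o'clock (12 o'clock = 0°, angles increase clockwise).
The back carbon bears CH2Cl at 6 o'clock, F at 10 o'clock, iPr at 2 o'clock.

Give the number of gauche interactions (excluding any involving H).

Non-H gauche pairs: Ph(120°)/CH2Cl(180°); Ph(120°)/iPr(60°); Et(240°)/CH2Cl(180°); Et(240°)/F(300°) — 4 interactions.

4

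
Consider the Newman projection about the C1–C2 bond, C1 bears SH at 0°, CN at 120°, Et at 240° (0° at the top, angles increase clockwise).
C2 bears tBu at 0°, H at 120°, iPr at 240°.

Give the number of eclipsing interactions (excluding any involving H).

Non-H eclipsing pairs: SH(0°)/tBu(0°); Et(240°)/iPr(240°) — 2 interactions.

2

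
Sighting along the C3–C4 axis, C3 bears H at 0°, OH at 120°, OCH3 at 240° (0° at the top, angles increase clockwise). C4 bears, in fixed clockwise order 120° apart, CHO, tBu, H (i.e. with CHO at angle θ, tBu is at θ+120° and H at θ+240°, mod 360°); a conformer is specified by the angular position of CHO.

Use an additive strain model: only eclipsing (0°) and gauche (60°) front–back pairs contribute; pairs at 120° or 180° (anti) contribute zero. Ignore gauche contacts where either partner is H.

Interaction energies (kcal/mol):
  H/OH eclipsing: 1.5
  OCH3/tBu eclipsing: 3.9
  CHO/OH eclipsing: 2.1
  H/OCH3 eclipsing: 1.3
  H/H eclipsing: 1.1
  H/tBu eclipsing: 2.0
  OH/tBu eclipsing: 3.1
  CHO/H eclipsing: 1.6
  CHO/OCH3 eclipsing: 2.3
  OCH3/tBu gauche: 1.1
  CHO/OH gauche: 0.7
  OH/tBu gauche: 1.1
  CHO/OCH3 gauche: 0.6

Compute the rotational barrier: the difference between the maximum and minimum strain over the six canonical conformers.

5.4 kcal/mol

CHO at 0° is eclipsed. H at 0° is eclipsed with CHO at 0° (1.6); OH at 120° is eclipsed with tBu at 120° (3.1); OCH3 at 240° is eclipsed with H at 240° (1.3). Total 6.0 kcal/mol.
CHO at 60° is staggered. OH at 120° is gauche with CHO at 60° (0.7); OH at 120° is gauche with tBu at 180° (1.1); OCH3 at 240° is gauche with tBu at 180° (1.1). Total 2.9 kcal/mol.
CHO at 120° is eclipsed. H at 0° is eclipsed with H at 0° (1.1); OH at 120° is eclipsed with CHO at 120° (2.1); OCH3 at 240° is eclipsed with tBu at 240° (3.9). Total 7.1 kcal/mol.
CHO at 180° is staggered. OH at 120° is gauche with CHO at 180° (0.7); OCH3 at 240° is gauche with CHO at 180° (0.6); OCH3 at 240° is gauche with tBu at 300° (1.1). Total 2.4 kcal/mol.
CHO at 240° is eclipsed. H at 0° is eclipsed with tBu at 0° (2.0); OH at 120° is eclipsed with H at 120° (1.5); OCH3 at 240° is eclipsed with CHO at 240° (2.3). Total 5.8 kcal/mol.
CHO at 300° is staggered. OH at 120° is gauche with tBu at 60° (1.1); OCH3 at 240° is gauche with CHO at 300° (0.6). Total 1.7 kcal/mol.
Max at 120° (7.1 kcal/mol), min at 300° (1.7 kcal/mol); barrier = 5.4 kcal/mol.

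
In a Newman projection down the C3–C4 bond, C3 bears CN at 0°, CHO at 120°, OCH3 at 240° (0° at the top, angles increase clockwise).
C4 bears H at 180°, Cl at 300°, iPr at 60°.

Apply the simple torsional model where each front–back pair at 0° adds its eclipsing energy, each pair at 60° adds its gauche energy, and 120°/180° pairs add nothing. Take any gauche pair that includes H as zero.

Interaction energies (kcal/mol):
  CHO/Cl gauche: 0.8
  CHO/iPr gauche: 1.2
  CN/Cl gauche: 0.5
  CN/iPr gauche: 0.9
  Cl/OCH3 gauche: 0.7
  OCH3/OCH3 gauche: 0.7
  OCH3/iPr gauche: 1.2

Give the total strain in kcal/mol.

3.3 kcal/mol

This conformer (staggered): CN(0°)/Cl(300°) gauche 0.5; CN(0°)/iPr(60°) gauche 0.9; CHO(120°)/iPr(60°) gauche 1.2; OCH3(240°)/Cl(300°) gauche 0.7 → 3.3 kcal/mol.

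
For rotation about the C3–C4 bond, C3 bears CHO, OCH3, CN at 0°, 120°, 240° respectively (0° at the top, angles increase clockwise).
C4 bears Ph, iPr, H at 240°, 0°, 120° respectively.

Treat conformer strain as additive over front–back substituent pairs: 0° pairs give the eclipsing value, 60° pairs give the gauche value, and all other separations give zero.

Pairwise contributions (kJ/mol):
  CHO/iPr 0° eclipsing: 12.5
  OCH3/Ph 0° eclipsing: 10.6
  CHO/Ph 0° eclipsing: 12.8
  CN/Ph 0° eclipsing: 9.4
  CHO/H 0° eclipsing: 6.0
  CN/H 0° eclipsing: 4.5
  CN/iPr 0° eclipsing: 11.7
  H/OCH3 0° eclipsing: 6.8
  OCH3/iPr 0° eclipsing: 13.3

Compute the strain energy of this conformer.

28.7 kJ/mol

This conformer (eclipsed): CHO(0°)/iPr(0°) eclipsed 12.5; OCH3(120°)/H(120°) eclipsed 6.8; CN(240°)/Ph(240°) eclipsed 9.4 → 28.7 kJ/mol.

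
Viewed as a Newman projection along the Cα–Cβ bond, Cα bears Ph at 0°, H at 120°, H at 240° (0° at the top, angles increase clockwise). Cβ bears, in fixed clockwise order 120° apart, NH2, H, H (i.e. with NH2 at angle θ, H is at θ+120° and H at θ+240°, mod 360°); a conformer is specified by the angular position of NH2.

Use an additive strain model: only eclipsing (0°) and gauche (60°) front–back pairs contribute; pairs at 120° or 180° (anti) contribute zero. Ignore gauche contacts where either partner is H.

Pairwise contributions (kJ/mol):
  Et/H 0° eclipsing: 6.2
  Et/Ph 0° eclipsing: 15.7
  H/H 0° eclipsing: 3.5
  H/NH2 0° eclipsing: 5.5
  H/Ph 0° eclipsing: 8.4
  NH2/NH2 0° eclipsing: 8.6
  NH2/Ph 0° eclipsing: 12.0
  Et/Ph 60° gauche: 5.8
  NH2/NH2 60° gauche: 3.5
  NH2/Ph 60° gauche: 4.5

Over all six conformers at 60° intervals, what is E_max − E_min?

19.0 kJ/mol

NH2 at 0° is eclipsed. Ph at 0° is eclipsed with NH2 at 0° (12.0); H at 120° is eclipsed with H at 120° (3.5); H at 240° is eclipsed with H at 240° (3.5). Total 19.0 kJ/mol.
NH2 at 60° is staggered. Ph at 0° is gauche with NH2 at 60° (4.5). Total 4.5 kJ/mol.
NH2 at 120° is eclipsed. Ph at 0° is eclipsed with H at 0° (8.4); H at 120° is eclipsed with NH2 at 120° (5.5); H at 240° is eclipsed with H at 240° (3.5). Total 17.4 kJ/mol.
NH2 at 180° (staggered): no non-H gauche contacts → 0.0 kJ/mol.
NH2 at 240° is eclipsed. Ph at 0° is eclipsed with H at 0° (8.4); H at 120° is eclipsed with H at 120° (3.5); H at 240° is eclipsed with NH2 at 240° (5.5). Total 17.4 kJ/mol.
NH2 at 300° is staggered. Ph at 0° is gauche with NH2 at 300° (4.5). Total 4.5 kJ/mol.
Max at 0° (19.0 kJ/mol), min at 180° (0.0 kJ/mol); barrier = 19.0 kJ/mol.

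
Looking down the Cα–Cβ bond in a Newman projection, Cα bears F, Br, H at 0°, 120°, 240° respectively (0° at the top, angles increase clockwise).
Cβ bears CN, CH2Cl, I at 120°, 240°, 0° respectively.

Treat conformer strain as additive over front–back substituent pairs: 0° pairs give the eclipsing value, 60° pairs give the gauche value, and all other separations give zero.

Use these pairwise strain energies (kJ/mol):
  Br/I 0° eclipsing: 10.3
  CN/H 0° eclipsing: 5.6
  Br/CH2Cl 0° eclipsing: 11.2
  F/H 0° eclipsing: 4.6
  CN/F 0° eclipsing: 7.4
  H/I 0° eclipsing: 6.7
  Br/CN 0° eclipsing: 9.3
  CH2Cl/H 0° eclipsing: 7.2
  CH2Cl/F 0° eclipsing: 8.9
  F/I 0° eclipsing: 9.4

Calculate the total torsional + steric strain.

25.9 kJ/mol

This conformer (eclipsed): F(0°)/I(0°) eclipsed 9.4; Br(120°)/CN(120°) eclipsed 9.3; H(240°)/CH2Cl(240°) eclipsed 7.2 → 25.9 kJ/mol.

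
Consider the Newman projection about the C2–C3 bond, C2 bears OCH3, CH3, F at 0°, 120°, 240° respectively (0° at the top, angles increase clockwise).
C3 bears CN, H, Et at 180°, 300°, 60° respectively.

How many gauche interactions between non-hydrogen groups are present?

Non-H gauche pairs: OCH3(0°)/Et(60°); CH3(120°)/CN(180°); CH3(120°)/Et(60°); F(240°)/CN(180°) — 4 interactions.

4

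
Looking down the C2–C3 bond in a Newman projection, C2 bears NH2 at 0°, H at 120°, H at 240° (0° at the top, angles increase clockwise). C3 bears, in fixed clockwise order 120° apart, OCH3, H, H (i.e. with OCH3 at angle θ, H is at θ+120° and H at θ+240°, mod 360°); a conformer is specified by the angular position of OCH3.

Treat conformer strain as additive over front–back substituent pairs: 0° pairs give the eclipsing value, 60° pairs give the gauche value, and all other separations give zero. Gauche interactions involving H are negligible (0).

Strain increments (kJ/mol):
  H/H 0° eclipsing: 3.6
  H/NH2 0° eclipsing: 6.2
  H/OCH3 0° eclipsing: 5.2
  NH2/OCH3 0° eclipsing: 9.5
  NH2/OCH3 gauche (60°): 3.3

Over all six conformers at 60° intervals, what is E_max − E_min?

OCH3 at 0° is eclipsed. NH2 at 0° is eclipsed with OCH3 at 0° (9.5); H at 120° is eclipsed with H at 120° (3.6); H at 240° is eclipsed with H at 240° (3.6). Total 16.7 kJ/mol.
OCH3 at 60° is staggered. NH2 at 0° is gauche with OCH3 at 60° (3.3). Total 3.3 kJ/mol.
OCH3 at 120° is eclipsed. NH2 at 0° is eclipsed with H at 0° (6.2); H at 120° is eclipsed with OCH3 at 120° (5.2); H at 240° is eclipsed with H at 240° (3.6). Total 15.0 kJ/mol.
OCH3 at 180° (staggered): no non-H gauche contacts → 0.0 kJ/mol.
OCH3 at 240° is eclipsed. NH2 at 0° is eclipsed with H at 0° (6.2); H at 120° is eclipsed with H at 120° (3.6); H at 240° is eclipsed with OCH3 at 240° (5.2). Total 15.0 kJ/mol.
OCH3 at 300° is staggered. NH2 at 0° is gauche with OCH3 at 300° (3.3). Total 3.3 kJ/mol.
Max at 0° (16.7 kJ/mol), min at 180° (0.0 kJ/mol); barrier = 16.7 kJ/mol.

16.7 kJ/mol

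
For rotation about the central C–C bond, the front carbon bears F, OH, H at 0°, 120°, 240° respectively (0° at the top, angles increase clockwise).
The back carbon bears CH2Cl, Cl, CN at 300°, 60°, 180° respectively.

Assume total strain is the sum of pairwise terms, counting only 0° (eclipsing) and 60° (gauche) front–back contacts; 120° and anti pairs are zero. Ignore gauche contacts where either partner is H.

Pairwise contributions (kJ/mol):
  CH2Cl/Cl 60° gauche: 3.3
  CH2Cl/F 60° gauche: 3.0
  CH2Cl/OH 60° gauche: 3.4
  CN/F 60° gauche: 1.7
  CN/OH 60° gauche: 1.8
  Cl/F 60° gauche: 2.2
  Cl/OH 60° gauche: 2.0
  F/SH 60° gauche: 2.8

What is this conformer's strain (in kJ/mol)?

This conformer (staggered): F(0°)/CH2Cl(300°) gauche 3.0; F(0°)/Cl(60°) gauche 2.2; OH(120°)/Cl(60°) gauche 2.0; OH(120°)/CN(180°) gauche 1.8 → 9.0 kJ/mol.

9.0 kJ/mol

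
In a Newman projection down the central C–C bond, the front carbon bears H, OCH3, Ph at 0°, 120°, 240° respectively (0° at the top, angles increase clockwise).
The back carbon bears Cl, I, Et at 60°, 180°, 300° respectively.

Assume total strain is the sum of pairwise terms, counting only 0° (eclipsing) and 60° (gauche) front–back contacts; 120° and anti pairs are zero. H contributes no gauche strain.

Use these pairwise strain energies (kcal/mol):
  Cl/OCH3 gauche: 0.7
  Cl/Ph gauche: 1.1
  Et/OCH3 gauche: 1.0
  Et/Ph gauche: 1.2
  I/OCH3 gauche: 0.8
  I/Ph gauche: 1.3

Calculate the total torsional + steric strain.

This conformer (staggered): OCH3–Cl gauche, OCH3–I gauche, Ph–I gauche, Ph–Et gauche; 0.7 + 0.8 + 1.3 + 1.2 = 4.0 kcal/mol.

4.0 kcal/mol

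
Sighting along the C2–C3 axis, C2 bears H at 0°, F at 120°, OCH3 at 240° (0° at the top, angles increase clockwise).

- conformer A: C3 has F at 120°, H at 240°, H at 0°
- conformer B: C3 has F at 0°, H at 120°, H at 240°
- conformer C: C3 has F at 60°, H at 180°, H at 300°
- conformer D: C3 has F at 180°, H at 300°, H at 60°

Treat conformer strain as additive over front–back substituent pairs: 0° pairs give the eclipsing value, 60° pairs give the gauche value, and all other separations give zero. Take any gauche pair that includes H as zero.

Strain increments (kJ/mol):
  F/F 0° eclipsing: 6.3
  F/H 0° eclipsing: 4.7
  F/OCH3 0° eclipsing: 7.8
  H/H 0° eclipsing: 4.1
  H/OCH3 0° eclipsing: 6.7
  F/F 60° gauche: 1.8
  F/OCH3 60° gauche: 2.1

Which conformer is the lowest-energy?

A (eclipsed): H(0°)/H(0°) eclipsed 4.1; F(120°)/F(120°) eclipsed 6.3; OCH3(240°)/H(240°) eclipsed 6.7 → 17.1 kJ/mol.
B (eclipsed): H(0°)/F(0°) eclipsed 4.7; F(120°)/H(120°) eclipsed 4.7; OCH3(240°)/H(240°) eclipsed 6.7 → 16.1 kJ/mol.
C (staggered): F(120°)/F(60°) gauche 1.8 → 1.8 kJ/mol.
D (staggered): F(120°)/F(180°) gauche 1.8; OCH3(240°)/F(180°) gauche 2.1 → 3.9 kJ/mol.
C has the lowest total (1.8 kJ/mol).

C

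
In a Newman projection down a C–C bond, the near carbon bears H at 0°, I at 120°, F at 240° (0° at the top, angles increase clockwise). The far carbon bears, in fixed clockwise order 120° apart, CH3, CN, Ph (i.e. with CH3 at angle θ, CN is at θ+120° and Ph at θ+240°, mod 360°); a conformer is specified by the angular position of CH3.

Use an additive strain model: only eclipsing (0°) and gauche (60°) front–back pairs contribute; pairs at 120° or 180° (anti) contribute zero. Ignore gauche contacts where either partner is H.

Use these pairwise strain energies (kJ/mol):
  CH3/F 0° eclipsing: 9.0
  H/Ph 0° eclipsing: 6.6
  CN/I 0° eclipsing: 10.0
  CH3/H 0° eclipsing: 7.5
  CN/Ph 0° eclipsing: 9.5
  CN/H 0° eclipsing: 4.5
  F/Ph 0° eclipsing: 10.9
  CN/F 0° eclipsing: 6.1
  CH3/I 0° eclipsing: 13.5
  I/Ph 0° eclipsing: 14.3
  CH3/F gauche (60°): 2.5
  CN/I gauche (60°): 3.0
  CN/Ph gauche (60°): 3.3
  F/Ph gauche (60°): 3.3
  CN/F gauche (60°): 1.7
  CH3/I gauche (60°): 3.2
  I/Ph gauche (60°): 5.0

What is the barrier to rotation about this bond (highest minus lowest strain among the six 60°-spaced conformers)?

CH3 at 0° (eclipsed): H(0°)/CH3(0°) eclipsed 7.5; I(120°)/CN(120°) eclipsed 10.0; F(240°)/Ph(240°) eclipsed 10.9 → 28.4 kJ/mol.
CH3 at 60° (staggered): I(120°)/CH3(60°) gauche 3.2; I(120°)/CN(180°) gauche 3.0; F(240°)/CN(180°) gauche 1.7; F(240°)/Ph(300°) gauche 3.3 → 11.2 kJ/mol.
CH3 at 120° (eclipsed): H(0°)/Ph(0°) eclipsed 6.6; I(120°)/CH3(120°) eclipsed 13.5; F(240°)/CN(240°) eclipsed 6.1 → 26.2 kJ/mol.
CH3 at 180° (staggered): I(120°)/CH3(180°) gauche 3.2; I(120°)/Ph(60°) gauche 5.0; F(240°)/CH3(180°) gauche 2.5; F(240°)/CN(300°) gauche 1.7 → 12.4 kJ/mol.
CH3 at 240° (eclipsed): H(0°)/CN(0°) eclipsed 4.5; I(120°)/Ph(120°) eclipsed 14.3; F(240°)/CH3(240°) eclipsed 9.0 → 27.8 kJ/mol.
CH3 at 300° (staggered): I(120°)/CN(60°) gauche 3.0; I(120°)/Ph(180°) gauche 5.0; F(240°)/CH3(300°) gauche 2.5; F(240°)/Ph(180°) gauche 3.3 → 13.8 kJ/mol.
Max at 0° (28.4 kJ/mol), min at 60° (11.2 kJ/mol); barrier = 17.2 kJ/mol.

17.2 kJ/mol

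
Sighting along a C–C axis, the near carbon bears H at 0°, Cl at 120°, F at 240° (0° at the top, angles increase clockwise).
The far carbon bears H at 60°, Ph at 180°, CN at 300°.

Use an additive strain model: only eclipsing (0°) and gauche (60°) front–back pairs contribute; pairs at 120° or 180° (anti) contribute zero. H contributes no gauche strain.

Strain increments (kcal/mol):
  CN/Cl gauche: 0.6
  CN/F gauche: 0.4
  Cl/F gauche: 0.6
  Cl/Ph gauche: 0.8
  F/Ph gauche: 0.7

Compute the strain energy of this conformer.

1.9 kcal/mol

This conformer (staggered): Cl–Ph gauche, F–Ph gauche, F–CN gauche; 0.8 + 0.7 + 0.4 = 1.9 kcal/mol.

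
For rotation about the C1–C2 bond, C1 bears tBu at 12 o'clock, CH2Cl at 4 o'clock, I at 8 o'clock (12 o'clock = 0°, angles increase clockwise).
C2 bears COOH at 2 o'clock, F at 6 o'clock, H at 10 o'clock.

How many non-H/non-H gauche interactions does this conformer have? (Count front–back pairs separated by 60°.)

4

Non-H gauche pairs: tBu(0°)/COOH(60°); CH2Cl(120°)/COOH(60°); CH2Cl(120°)/F(180°); I(240°)/F(180°) — 4 interactions.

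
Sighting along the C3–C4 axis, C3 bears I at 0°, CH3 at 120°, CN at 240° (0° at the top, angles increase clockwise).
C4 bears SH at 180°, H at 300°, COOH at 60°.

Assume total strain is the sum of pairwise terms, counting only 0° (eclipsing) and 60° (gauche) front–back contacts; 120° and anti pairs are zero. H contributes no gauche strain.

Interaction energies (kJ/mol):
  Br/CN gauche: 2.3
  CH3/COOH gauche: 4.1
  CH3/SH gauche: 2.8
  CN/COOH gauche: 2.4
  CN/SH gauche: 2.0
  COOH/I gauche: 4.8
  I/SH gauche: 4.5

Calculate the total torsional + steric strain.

13.7 kJ/mol

This conformer is staggered. I at 0° is gauche with COOH at 60° (4.8); CH3 at 120° is gauche with SH at 180° (2.8); CH3 at 120° is gauche with COOH at 60° (4.1); CN at 240° is gauche with SH at 180° (2.0). Total 13.7 kJ/mol.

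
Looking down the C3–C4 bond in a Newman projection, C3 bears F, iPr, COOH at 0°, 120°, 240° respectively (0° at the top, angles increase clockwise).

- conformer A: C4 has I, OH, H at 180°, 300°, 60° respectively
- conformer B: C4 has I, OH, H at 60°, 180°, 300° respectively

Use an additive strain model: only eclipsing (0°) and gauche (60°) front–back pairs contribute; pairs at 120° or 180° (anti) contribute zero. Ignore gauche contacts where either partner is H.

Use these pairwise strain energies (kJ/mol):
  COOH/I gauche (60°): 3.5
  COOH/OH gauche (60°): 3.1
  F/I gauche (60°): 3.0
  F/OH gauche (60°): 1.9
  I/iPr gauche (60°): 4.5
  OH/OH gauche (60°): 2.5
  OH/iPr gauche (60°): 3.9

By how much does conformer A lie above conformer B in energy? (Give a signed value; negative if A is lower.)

-1.5 kJ/mol

A (staggered): F–OH gauche, iPr–I gauche, COOH–I gauche, COOH–OH gauche; 1.9 + 4.5 + 3.5 + 3.1 = 13.0 kJ/mol.
B (staggered): F–I gauche, iPr–I gauche, iPr–OH gauche, COOH–OH gauche; 3.0 + 4.5 + 3.9 + 3.1 = 14.5 kJ/mol.
E(A) − E(B) = 13.0 − 14.5 = -1.5 kJ/mol.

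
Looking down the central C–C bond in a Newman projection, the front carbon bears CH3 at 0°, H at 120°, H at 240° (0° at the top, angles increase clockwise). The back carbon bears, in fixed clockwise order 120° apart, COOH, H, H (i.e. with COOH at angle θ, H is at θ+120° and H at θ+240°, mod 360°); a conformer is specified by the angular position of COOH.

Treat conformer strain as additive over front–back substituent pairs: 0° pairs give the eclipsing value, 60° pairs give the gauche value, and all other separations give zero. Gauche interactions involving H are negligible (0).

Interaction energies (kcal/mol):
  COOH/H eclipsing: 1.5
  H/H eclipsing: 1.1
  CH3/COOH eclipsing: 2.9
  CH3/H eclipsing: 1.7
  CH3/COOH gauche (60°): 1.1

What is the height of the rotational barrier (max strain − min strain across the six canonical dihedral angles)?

COOH at 0° is eclipsed. CH3 at 0° is eclipsed with COOH at 0° (2.9); H at 120° is eclipsed with H at 120° (1.1); H at 240° is eclipsed with H at 240° (1.1). Total 5.1 kcal/mol.
COOH at 60° is staggered. CH3 at 0° is gauche with COOH at 60° (1.1). Total 1.1 kcal/mol.
COOH at 120° is eclipsed. CH3 at 0° is eclipsed with H at 0° (1.7); H at 120° is eclipsed with COOH at 120° (1.5); H at 240° is eclipsed with H at 240° (1.1). Total 4.3 kcal/mol.
COOH at 180° (staggered): no non-H gauche contacts → 0.0 kcal/mol.
COOH at 240° is eclipsed. CH3 at 0° is eclipsed with H at 0° (1.7); H at 120° is eclipsed with H at 120° (1.1); H at 240° is eclipsed with COOH at 240° (1.5). Total 4.3 kcal/mol.
COOH at 300° is staggered. CH3 at 0° is gauche with COOH at 300° (1.1). Total 1.1 kcal/mol.
Max at 0° (5.1 kcal/mol), min at 180° (0.0 kcal/mol); barrier = 5.1 kcal/mol.

5.1 kcal/mol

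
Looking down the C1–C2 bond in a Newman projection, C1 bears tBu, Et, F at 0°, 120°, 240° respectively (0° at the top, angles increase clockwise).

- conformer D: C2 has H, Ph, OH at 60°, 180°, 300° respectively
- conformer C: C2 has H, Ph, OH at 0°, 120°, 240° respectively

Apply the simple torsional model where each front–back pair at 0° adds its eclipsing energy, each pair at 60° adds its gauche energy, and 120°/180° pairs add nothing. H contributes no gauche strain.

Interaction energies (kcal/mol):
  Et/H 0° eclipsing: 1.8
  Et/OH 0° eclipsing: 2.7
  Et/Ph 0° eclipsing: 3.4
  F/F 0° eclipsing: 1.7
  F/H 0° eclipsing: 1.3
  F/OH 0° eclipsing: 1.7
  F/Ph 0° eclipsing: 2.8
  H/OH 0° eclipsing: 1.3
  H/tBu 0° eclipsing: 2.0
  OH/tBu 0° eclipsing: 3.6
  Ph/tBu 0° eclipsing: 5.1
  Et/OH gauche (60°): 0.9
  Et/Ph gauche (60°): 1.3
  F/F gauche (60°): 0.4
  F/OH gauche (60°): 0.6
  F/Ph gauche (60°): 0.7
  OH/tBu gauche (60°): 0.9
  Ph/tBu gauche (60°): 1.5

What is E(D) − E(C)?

-3.6 kcal/mol

D is staggered. tBu at 0° is gauche with OH at 300° (0.9); Et at 120° is gauche with Ph at 180° (1.3); F at 240° is gauche with Ph at 180° (0.7); F at 240° is gauche with OH at 300° (0.6). Total 3.5 kcal/mol.
C is eclipsed. tBu at 0° is eclipsed with H at 0° (2.0); Et at 120° is eclipsed with Ph at 120° (3.4); F at 240° is eclipsed with OH at 240° (1.7). Total 7.1 kcal/mol.
E(D) − E(C) = 3.5 − 7.1 = -3.6 kcal/mol.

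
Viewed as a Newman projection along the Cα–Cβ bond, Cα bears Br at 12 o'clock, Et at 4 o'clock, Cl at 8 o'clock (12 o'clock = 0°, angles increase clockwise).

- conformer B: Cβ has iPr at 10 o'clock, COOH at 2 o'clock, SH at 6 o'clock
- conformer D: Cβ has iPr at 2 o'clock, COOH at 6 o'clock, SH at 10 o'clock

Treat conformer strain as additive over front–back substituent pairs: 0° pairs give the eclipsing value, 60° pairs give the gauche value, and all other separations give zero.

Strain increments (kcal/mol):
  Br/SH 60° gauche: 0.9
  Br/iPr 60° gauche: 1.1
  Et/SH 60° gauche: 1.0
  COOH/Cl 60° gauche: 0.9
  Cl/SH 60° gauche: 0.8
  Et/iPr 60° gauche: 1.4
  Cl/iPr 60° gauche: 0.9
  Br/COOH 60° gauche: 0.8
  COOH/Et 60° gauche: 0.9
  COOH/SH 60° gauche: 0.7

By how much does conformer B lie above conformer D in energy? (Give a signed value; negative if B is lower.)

-0.5 kcal/mol

B is staggered. Br at 0° is gauche with iPr at 300° (1.1); Br at 0° is gauche with COOH at 60° (0.8); Et at 120° is gauche with COOH at 60° (0.9); Et at 120° is gauche with SH at 180° (1.0); Cl at 240° is gauche with iPr at 300° (0.9); Cl at 240° is gauche with SH at 180° (0.8). Total 5.5 kcal/mol.
D is staggered. Br at 0° is gauche with iPr at 60° (1.1); Br at 0° is gauche with SH at 300° (0.9); Et at 120° is gauche with iPr at 60° (1.4); Et at 120° is gauche with COOH at 180° (0.9); Cl at 240° is gauche with COOH at 180° (0.9); Cl at 240° is gauche with SH at 300° (0.8). Total 6.0 kcal/mol.
E(B) − E(D) = 5.5 − 6.0 = -0.5 kcal/mol.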